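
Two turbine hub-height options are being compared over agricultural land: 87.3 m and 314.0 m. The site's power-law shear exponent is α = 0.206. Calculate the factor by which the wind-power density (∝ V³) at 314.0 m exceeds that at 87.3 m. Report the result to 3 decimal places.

2.206

Speed ratio: V_B/V_A = (z_B/z_A)^α = (314.0/87.3)^0.206 = (3.5968)^0.206 = 1.30172
Power-density ratio: P_B/P_A = (V_B/V_A)³ = (1.30172)³ = 2.20575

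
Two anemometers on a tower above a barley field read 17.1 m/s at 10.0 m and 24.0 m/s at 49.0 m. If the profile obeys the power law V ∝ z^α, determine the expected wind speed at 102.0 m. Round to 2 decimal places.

28.06 m/s

First find α: α = ln(V₂/V₁)/ln(z₂/z₁) = ln(24.0/17.1)/ln(49.0/10.0) = 0.33898/1.58924 = 0.2133
Extrapolate from 49.0 m to 102.0 m: V₃ = 24.0 × (102.0/49.0)^0.2133 = 24.0 × 1.1693 = 28.0624 m/s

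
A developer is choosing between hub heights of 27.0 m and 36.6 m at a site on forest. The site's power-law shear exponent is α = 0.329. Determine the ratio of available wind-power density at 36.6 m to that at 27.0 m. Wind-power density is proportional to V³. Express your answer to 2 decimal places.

1.35

Speed ratio: V_B/V_A = (z_B/z_A)^α = (36.6/27.0)^0.329 = (1.3556)^0.329 = 1.10527
Power-density ratio: P_B/P_A = (V_B/V_A)³ = (1.10527)³ = 1.35021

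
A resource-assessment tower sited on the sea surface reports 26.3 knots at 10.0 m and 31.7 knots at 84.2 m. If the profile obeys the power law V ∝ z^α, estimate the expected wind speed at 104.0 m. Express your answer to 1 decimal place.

32.3 knots

First find α: α = ln(V₂/V₁)/ln(z₂/z₁) = ln(31.7/26.3)/ln(84.2/10.0) = 0.18675/2.13061 = 0.0876
Extrapolate from 84.2 m to 104.0 m: V₃ = 31.7 × (104.0/84.2)^0.0876 = 31.7 × 1.0187 = 32.2923 knots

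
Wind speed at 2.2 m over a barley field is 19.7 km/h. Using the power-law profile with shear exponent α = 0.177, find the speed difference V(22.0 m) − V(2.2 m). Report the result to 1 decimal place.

Power law: V₂ = V₁ · (z₂/z₁)^α = 19.7 × (10.0000)^0.177 = 29.6119 km/h
ΔV = 29.6119 − 19.7 = 9.9119 km/h

9.9 km/h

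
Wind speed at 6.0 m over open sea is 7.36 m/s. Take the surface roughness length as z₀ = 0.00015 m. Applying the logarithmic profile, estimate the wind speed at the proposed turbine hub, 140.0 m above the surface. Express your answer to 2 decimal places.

9.55 m/s

Log law: V(z) ∝ ln(z/z₀), so V₂/V₁ = ln(z₂/z₀) / ln(z₁/z₀).
ln(140.0/0.00015) = 13.7465, ln(6.0/0.00015) = 10.5966
V₂ = 7.36 × 13.7465/10.5966 = 7.36 × 1.2973 = 9.5478 m/s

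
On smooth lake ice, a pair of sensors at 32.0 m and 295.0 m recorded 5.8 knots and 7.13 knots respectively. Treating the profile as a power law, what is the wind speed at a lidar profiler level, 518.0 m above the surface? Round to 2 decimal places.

First find α: α = ln(V₂/V₁)/ln(z₂/z₁) = ln(7.13/5.8)/ln(295.0/32.0) = 0.20645/2.22124 = 0.0929
Extrapolate from 295.0 m to 518.0 m: V₃ = 7.13 × (518.0/295.0)^0.0929 = 7.13 × 1.0537 = 7.5130 knots

7.51 knots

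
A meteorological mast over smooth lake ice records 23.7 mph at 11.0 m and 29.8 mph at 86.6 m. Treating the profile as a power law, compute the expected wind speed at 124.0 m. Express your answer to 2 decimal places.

31.01 mph

First find α: α = ln(V₂/V₁)/ln(z₂/z₁) = ln(29.8/23.7)/ln(86.6/11.0) = 0.22903/2.06340 = 0.1110
Extrapolate from 86.6 m to 124.0 m: V₃ = 29.8 × (124.0/86.6)^0.1110 = 29.8 × 1.0407 = 31.0114 mph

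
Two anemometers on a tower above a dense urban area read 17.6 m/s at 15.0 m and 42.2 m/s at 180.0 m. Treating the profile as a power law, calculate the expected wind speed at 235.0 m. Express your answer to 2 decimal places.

46.35 m/s

First find α: α = ln(V₂/V₁)/ln(z₂/z₁) = ln(42.2/17.6)/ln(180.0/15.0) = 0.87452/2.48491 = 0.3519
Extrapolate from 180.0 m to 235.0 m: V₃ = 42.2 × (235.0/180.0)^0.3519 = 42.2 × 1.0984 = 46.3516 m/s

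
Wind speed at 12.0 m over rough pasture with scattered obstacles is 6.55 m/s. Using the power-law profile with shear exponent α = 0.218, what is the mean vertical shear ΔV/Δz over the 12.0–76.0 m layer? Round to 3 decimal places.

0.051 m/s/m

Power law: V₂ = V₁ · (z₂/z₁)^α = 6.55 × (6.3333)^0.218 = 9.7948 m/s
ΔV/Δz = (9.7948 − 6.55)/(76.0 − 12.0) = 3.2448/64.0000 = 0.05070 m/s/m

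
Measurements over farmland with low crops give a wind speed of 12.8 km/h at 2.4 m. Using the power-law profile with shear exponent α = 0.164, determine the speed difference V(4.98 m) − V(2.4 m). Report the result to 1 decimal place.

Power law: V₂ = V₁ · (z₂/z₁)^α = 12.8 × (2.0750)^0.164 = 14.4278 km/h
ΔV = 14.4278 − 12.8 = 1.6278 km/h

1.6 km/h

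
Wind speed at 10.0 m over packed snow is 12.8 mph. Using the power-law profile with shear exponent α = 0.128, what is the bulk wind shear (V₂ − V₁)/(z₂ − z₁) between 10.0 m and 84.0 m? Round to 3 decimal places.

Power law: V₂ = V₁ · (z₂/z₁)^α = 12.8 × (8.4000)^0.128 = 16.8081 mph
ΔV/Δz = (16.8081 − 12.8)/(84.0 − 10.0) = 4.0081/74.0000 = 0.05416 mph/m

0.054 mph/m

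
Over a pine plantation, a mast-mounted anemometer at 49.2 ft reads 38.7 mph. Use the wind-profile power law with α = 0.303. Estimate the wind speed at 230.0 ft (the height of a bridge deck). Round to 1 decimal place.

61.8 mph

Power-law profile: V₂ = V₁ · (z₂/z₁)^α
V₂ = 38.7 × (230.0/49.2)^0.303 = 38.7 × (4.6748)^0.303
    = 38.7 × 1.5957 = 61.7517 mph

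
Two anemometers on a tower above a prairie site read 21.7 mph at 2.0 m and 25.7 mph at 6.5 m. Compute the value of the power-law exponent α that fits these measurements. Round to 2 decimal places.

α ≈ 0.14

Power law: V₂/V₁ = (z₂/z₁)^α ⇒ α = ln(V₂/V₁) / ln(z₂/z₁)
α = ln(25.7/21.7) / ln(6.5/2.0) = ln(1.1843) / ln(3.2500)
  = 0.16918 / 1.17865 = 0.14354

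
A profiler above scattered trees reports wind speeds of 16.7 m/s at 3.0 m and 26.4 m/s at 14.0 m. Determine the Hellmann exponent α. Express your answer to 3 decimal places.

α ≈ 0.297

Power law: V₂/V₁ = (z₂/z₁)^α ⇒ α = ln(V₂/V₁) / ln(z₂/z₁)
α = ln(26.4/16.7) / ln(14.0/3.0) = ln(1.5808) / ln(4.6667)
  = 0.45796 / 1.54045 = 0.29729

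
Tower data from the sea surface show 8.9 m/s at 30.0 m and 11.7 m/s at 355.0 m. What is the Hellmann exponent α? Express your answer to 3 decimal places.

α ≈ 0.111

Power law: V₂/V₁ = (z₂/z₁)^α ⇒ α = ln(V₂/V₁) / ln(z₂/z₁)
α = ln(11.7/8.9) / ln(355.0/30.0) = ln(1.3146) / ln(11.8333)
  = 0.27354 / 2.47092 = 0.11070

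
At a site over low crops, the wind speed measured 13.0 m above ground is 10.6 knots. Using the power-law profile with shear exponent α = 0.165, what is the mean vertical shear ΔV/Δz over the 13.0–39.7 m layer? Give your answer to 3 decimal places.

0.080 knots/m

Power law: V₂ = V₁ · (z₂/z₁)^α = 10.6 × (3.0538)^0.165 = 12.7440 knots
ΔV/Δz = (12.7440 − 10.6)/(39.7 − 13.0) = 2.1440/26.7000 = 0.08030 knots/m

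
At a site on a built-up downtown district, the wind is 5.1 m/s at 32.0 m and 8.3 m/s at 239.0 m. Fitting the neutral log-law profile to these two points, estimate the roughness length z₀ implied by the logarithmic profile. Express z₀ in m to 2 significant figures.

Log law: V(z) ∝ ln(z/z₀). With r = V₁/V₂ = 5.1/8.3 = 0.61446,
r · ln(z₂/z₀) = ln(z₁/z₀) ⇒ ln z₀ = (ln z₁ − r·ln z₂)/(1 − r)
ln z₀ = (3.46574 − 0.61446×5.47646) / 0.38554 = 0.2611
z₀ = exp(0.2611) = 1.298 m

z₀ ≈ 1.3 m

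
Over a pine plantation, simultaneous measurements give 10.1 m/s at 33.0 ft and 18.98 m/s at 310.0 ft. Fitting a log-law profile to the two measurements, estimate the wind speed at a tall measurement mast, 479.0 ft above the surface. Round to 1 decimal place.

20.7 m/s

Log law: V ∝ ln(z/z₀). From the pair, with r = V₁/V₂ = 0.53214,
ln z₀ = (ln z₁ − r·ln z₂)/(1 − r) = (3.4965 − 0.53214×5.7366)/0.46786 = 0.9487 → z₀ = 2.582 ft
V₃ = V₁ · ln(z₃/z₀)/ln(z₁/z₀) = 10.1 × 5.2230/2.5478 = 20.7049 m/s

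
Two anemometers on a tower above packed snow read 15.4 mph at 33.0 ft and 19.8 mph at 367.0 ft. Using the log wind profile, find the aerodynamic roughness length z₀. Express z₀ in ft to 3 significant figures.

z₀ ≈ 0.00719 ft

Log law: V(z) ∝ ln(z/z₀). With r = V₁/V₂ = 15.4/19.8 = 0.77778,
r · ln(z₂/z₀) = ln(z₁/z₀) ⇒ ln z₀ = (ln z₁ − r·ln z₂)/(1 − r)
ln z₀ = (3.49651 − 0.77778×5.90536) / 0.22222 = -4.9345
z₀ = exp(-4.9345) = 0.007194 ft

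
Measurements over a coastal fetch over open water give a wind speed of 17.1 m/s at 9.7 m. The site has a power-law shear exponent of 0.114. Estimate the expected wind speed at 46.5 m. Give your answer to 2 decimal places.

20.45 m/s

Power-law profile: V₂ = V₁ · (z₂/z₁)^α
V₂ = 17.1 × (46.5/9.7)^0.114 = 17.1 × (4.7938)^0.114
    = 17.1 × 1.1956 = 20.4453 m/s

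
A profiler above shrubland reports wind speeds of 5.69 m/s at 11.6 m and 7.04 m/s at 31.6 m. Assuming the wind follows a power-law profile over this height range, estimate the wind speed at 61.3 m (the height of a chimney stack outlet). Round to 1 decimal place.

8.1 m/s

First find α: α = ln(V₂/V₁)/ln(z₂/z₁) = ln(7.04/5.69)/ln(31.6/11.6) = 0.21290/1.00215 = 0.2124
Extrapolate from 31.6 m to 61.3 m: V₃ = 7.04 × (61.3/31.6)^0.2124 = 7.04 × 1.1512 = 8.1041 m/s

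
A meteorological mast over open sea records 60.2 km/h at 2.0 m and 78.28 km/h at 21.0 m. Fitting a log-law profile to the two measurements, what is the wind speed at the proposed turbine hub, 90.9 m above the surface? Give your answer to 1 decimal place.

Log law: V ∝ ln(z/z₀). From the pair, with r = V₁/V₂ = 0.76903,
ln z₀ = (ln z₁ − r·ln z₂)/(1 − r) = (0.6931 − 0.76903×3.0445)/0.23097 = -7.1361 → z₀ = 0.0007958 m
V₃ = V₁ · ln(z₃/z₀)/ln(z₁/z₀) = 60.2 × 11.6459/7.8292 = 89.5464 km/h

89.5 km/h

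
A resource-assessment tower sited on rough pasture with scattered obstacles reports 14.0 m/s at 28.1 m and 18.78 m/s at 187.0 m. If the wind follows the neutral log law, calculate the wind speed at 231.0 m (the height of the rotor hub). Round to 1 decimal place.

19.3 m/s

Log law: V ∝ ln(z/z₀). From the pair, with r = V₁/V₂ = 0.74547,
ln z₀ = (ln z₁ − r·ln z₂)/(1 − r) = (3.3358 − 0.74547×5.2311)/0.25453 = -2.2154 → z₀ = 0.1091 m
V₃ = V₁ · ln(z₃/z₀)/ln(z₁/z₀) = 14.0 × 7.6579/5.5512 = 19.3129 m/s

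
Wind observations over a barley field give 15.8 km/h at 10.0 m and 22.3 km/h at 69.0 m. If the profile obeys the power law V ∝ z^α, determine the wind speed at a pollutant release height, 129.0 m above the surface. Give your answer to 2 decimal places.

First find α: α = ln(V₂/V₁)/ln(z₂/z₁) = ln(22.3/15.8)/ln(69.0/10.0) = 0.34458/1.93152 = 0.1784
Extrapolate from 69.0 m to 129.0 m: V₃ = 22.3 × (129.0/69.0)^0.1784 = 22.3 × 1.1181 = 24.9335 km/h

24.93 km/h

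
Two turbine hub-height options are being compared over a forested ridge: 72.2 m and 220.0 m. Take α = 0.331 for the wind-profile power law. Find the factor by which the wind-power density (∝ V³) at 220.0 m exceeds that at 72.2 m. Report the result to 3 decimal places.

Speed ratio: V_B/V_A = (z_B/z_A)^α = (220.0/72.2)^0.331 = (3.0471)^0.331 = 1.44599
Power-density ratio: P_B/P_A = (V_B/V_A)³ = (1.44599)³ = 3.02342

3.023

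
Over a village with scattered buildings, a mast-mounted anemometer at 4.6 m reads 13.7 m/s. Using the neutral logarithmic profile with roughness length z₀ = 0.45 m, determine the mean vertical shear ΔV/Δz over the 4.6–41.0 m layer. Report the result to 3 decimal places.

Log law: V₂ = V₁ · ln(z₂/z₀)/ln(z₁/z₀) = 13.7 × 4.5121/2.3246 = 26.5923 m/s
ΔV/Δz = (26.5923 − 13.7)/(41.0 − 4.6) = 12.8923/36.4000 = 0.35418 m/s/m

0.354 m/s/m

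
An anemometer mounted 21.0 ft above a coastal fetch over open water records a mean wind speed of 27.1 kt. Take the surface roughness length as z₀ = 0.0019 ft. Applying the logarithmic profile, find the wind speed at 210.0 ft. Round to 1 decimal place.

Log law: V(z) ∝ ln(z/z₀), so V₂/V₁ = ln(z₂/z₀) / ln(z₁/z₀).
ln(210.0/0.0019) = 11.6130, ln(21.0/0.0019) = 9.3104
V₂ = 27.1 × 11.6130/9.3104 = 27.1 × 1.2473 = 33.8022 kt

33.8 kt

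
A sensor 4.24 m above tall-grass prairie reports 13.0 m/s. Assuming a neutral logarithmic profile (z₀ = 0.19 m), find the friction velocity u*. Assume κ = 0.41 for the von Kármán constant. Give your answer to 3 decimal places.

u* ≈ 1.716 m/s

Log law: V(z) = (u*/κ) · ln(z/z₀) ⇒ u* = κ · V / ln(z/z₀)
u* = 0.41 × 13.0 / ln(4.24/0.19) = 0.41 × 13.0 / 3.1053
   = 5.3300 / 3.1053 = 1.7164 m/s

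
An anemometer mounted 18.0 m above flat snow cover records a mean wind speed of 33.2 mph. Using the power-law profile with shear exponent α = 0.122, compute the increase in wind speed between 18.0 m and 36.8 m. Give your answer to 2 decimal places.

Power law: V₂ = V₁ · (z₂/z₁)^α = 33.2 × (2.0444)^0.122 = 36.2267 mph
ΔV = 36.2267 − 33.2 = 3.0267 mph

3.03 mph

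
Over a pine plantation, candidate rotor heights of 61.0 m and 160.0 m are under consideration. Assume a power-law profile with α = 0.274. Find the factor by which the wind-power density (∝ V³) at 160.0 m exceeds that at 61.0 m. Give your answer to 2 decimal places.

2.21

Speed ratio: V_B/V_A = (z_B/z_A)^α = (160.0/61.0)^0.274 = (2.6230)^0.274 = 1.30241
Power-density ratio: P_B/P_A = (V_B/V_A)³ = (1.30241)³ = 2.20925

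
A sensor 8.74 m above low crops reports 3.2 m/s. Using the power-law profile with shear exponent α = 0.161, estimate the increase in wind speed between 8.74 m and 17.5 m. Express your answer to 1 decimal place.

Power law: V₂ = V₁ · (z₂/z₁)^α = 3.2 × (2.0023)^0.161 = 3.5785 m/s
ΔV = 3.5785 − 3.2 = 0.3785 m/s

0.4 m/s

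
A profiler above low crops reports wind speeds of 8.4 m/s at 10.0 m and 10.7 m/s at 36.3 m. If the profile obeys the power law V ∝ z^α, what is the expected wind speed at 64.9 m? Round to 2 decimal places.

First find α: α = ln(V₂/V₁)/ln(z₂/z₁) = ln(10.7/8.4)/ln(36.3/10.0) = 0.24201/1.28923 = 0.1877
Extrapolate from 36.3 m to 64.9 m: V₃ = 10.7 × (64.9/36.3)^0.1877 = 10.7 × 1.1152 = 11.9331 m/s

11.93 m/s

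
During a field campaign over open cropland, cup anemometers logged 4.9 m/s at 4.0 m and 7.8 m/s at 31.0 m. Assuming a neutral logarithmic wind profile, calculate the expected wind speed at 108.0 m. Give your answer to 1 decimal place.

Log law: V ∝ ln(z/z₀). From the pair, with r = V₁/V₂ = 0.62821,
ln z₀ = (ln z₁ − r·ln z₂)/(1 − r) = (1.3863 − 0.62821×3.4340)/0.37179 = -2.0736 → z₀ = 0.1257 m
V₃ = V₁ · ln(z₃/z₀)/ln(z₁/z₀) = 4.9 × 6.7557/3.4599 = 9.5677 m/s

9.6 m/s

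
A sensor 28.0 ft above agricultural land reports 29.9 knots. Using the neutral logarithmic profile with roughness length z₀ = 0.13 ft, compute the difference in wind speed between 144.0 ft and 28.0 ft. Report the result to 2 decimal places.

9.11 knots

Log law: V₂ = V₁ · ln(z₂/z₀)/ln(z₁/z₀) = 29.9 × 7.0100/5.3724 = 39.0140 knots
ΔV = 39.0140 − 29.9 = 9.1140 knots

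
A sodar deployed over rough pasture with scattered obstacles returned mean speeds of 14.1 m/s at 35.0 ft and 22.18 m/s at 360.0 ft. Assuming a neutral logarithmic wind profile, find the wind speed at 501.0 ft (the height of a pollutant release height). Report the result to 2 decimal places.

Log law: V ∝ ln(z/z₀). From the pair, with r = V₁/V₂ = 0.63571,
ln z₀ = (ln z₁ − r·ln z₂)/(1 − r) = (3.5553 − 0.63571×5.8861)/0.36429 = -0.5119 → z₀ = 0.5993 ft
V₃ = V₁ · ln(z₃/z₀)/ln(z₁/z₀) = 14.1 × 6.7285/4.0673 = 23.3257 m/s

23.33 m/s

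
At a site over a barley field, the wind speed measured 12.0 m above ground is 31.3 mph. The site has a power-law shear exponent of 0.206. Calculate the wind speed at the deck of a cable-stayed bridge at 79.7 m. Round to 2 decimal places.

Power-law profile: V₂ = V₁ · (z₂/z₁)^α
V₂ = 31.3 × (79.7/12.0)^0.206 = 31.3 × (6.6417)^0.206
    = 31.3 × 1.4770 = 46.2310 mph

46.23 mph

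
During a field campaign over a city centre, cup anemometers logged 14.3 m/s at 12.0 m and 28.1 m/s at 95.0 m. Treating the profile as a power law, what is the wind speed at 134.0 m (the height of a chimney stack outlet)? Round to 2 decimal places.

31.44 m/s

First find α: α = ln(V₂/V₁)/ln(z₂/z₁) = ln(28.1/14.3)/ln(95.0/12.0) = 0.67551/2.06897 = 0.3265
Extrapolate from 95.0 m to 134.0 m: V₃ = 28.1 × (134.0/95.0)^0.3265 = 28.1 × 1.1189 = 31.4397 m/s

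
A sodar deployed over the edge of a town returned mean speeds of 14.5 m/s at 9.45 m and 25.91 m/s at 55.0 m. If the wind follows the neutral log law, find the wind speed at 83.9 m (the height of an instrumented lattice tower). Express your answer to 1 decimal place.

Log law: V ∝ ln(z/z₀). From the pair, with r = V₁/V₂ = 0.55963,
ln z₀ = (ln z₁ − r·ln z₂)/(1 − r) = (2.2460 − 0.55963×4.0073)/0.44037 = 0.0077 → z₀ = 1.008 m
V₃ = V₁ · ln(z₃/z₀)/ln(z₁/z₀) = 14.5 × 4.4219/2.2383 = 28.6457 m/s

28.6 m/s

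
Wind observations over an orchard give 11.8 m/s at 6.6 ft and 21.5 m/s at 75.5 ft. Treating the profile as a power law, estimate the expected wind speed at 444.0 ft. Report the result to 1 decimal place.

First find α: α = ln(V₂/V₁)/ln(z₂/z₁) = ln(21.5/11.8)/ln(75.5/6.6) = 0.59995/2.43706 = 0.2462
Extrapolate from 75.5 ft to 444.0 ft: V₃ = 21.5 × (444.0/75.5)^0.2462 = 21.5 × 1.5467 = 33.2550 m/s

33.3 m/s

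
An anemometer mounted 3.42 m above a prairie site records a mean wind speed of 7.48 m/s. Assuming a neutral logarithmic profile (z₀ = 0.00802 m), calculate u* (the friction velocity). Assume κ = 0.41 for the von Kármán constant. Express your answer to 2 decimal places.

u* ≈ 0.51 m/s

Log law: V(z) = (u*/κ) · ln(z/z₀) ⇒ u* = κ · V / ln(z/z₀)
u* = 0.41 × 7.48 / ln(3.42/0.00802) = 0.41 × 7.48 / 6.0555
   = 3.0668 / 6.0555 = 0.5065 m/s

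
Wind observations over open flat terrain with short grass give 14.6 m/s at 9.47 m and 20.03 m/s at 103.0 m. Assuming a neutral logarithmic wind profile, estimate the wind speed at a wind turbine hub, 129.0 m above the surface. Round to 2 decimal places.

20.54 m/s

Log law: V ∝ ln(z/z₀). From the pair, with r = V₁/V₂ = 0.72891,
ln z₀ = (ln z₁ − r·ln z₂)/(1 − r) = (2.2481 − 0.72891×4.6347)/0.27109 = -4.1689 → z₀ = 0.01547 m
V₃ = V₁ · ln(z₃/z₀)/ln(z₁/z₀) = 14.6 × 9.0287/6.4170 = 20.5421 m/s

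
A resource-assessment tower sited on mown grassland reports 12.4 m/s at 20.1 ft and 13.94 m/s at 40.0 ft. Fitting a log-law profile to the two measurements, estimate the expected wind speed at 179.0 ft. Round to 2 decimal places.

17.29 m/s

Log law: V ∝ ln(z/z₀). From the pair, with r = V₁/V₂ = 0.88953,
ln z₀ = (ln z₁ − r·ln z₂)/(1 − r) = (3.0007 − 0.88953×3.6889)/0.11047 = -2.5403 → z₀ = 0.07884 ft
V₃ = V₁ · ln(z₃/z₀)/ln(z₁/z₀) = 12.4 × 7.7277/5.5410 = 17.2934 m/s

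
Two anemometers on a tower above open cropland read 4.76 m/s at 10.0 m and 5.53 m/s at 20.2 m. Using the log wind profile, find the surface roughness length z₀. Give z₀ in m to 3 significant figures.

Log law: V(z) ∝ ln(z/z₀). With r = V₁/V₂ = 4.76/5.53 = 0.86076,
r · ln(z₂/z₀) = ln(z₁/z₀) ⇒ ln z₀ = (ln z₁ − r·ln z₂)/(1 − r)
ln z₀ = (2.30259 − 0.86076×3.00568) / 0.13924 = -2.0438
z₀ = exp(-2.0438) = 0.1295 m

z₀ ≈ 0.130 m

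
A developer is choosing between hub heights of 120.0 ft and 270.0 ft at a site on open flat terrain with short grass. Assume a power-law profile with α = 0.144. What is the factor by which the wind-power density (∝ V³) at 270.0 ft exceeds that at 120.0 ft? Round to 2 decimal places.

Speed ratio: V_B/V_A = (z_B/z_A)^α = (270.0/120.0)^0.144 = (2.2500)^0.144 = 1.12387
Power-density ratio: P_B/P_A = (V_B/V_A)³ = (1.12387)³ = 1.41952

1.42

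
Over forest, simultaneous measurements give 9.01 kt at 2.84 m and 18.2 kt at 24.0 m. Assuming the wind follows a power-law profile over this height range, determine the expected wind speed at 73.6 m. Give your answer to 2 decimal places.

First find α: α = ln(V₂/V₁)/ln(z₂/z₁) = ln(18.2/9.01)/ln(24.0/2.84) = 0.70309/2.13425 = 0.3294
Extrapolate from 24.0 m to 73.6 m: V₃ = 18.2 × (73.6/24.0)^0.3294 = 18.2 × 1.4465 = 26.3266 kt

26.33 kt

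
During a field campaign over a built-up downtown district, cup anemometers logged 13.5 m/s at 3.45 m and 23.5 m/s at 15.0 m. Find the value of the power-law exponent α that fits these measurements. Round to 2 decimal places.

α ≈ 0.38

Power law: V₂/V₁ = (z₂/z₁)^α ⇒ α = ln(V₂/V₁) / ln(z₂/z₁)
α = ln(23.5/13.5) / ln(15.0/3.45) = ln(1.7407) / ln(4.3478)
  = 0.55431 / 1.46968 = 0.37717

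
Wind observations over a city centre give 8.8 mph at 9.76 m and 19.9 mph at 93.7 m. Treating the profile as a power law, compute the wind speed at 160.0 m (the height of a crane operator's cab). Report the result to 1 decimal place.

24.1 mph

First find α: α = ln(V₂/V₁)/ln(z₂/z₁) = ln(19.9/8.8)/ln(93.7/9.76) = 0.81597/2.26181 = 0.3608
Extrapolate from 93.7 m to 160.0 m: V₃ = 19.9 × (160.0/93.7)^0.3608 = 19.9 × 1.2129 = 24.1372 mph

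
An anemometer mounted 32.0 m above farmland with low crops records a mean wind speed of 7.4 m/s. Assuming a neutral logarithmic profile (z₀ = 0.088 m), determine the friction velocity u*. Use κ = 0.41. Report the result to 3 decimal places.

Log law: V(z) = (u*/κ) · ln(z/z₀) ⇒ u* = κ · V / ln(z/z₀)
u* = 0.41 × 7.4 / ln(32.0/0.088) = 0.41 × 7.4 / 5.8962
   = 3.0340 / 5.8962 = 0.5146 m/s

u* ≈ 0.515 m/s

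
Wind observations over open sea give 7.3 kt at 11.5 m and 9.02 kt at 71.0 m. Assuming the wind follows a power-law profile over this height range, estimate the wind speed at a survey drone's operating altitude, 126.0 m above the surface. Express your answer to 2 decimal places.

9.64 kt

First find α: α = ln(V₂/V₁)/ln(z₂/z₁) = ln(9.02/7.3)/ln(71.0/11.5) = 0.21157/1.82033 = 0.1162
Extrapolate from 71.0 m to 126.0 m: V₃ = 9.02 × (126.0/71.0)^0.1162 = 9.02 × 1.0689 = 9.6418 kt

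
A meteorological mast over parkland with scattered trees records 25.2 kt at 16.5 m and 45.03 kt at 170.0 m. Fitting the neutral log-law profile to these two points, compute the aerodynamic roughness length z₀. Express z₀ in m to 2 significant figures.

Log law: V(z) ∝ ln(z/z₀). With r = V₁/V₂ = 25.2/45.03 = 0.55963,
r · ln(z₂/z₀) = ln(z₁/z₀) ⇒ ln z₀ = (ln z₁ − r·ln z₂)/(1 − r)
ln z₀ = (2.80336 − 0.55963×5.13580) / 0.44037 = -0.1607
z₀ = exp(-0.1607) = 0.8515 m

z₀ ≈ 0.85 m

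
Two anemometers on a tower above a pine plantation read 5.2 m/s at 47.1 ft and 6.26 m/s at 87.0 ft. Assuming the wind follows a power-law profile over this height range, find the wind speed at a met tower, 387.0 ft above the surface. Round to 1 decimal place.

First find α: α = ln(V₂/V₁)/ln(z₂/z₁) = ln(6.26/5.2)/ln(87.0/47.1) = 0.18552/0.61364 = 0.3023
Extrapolate from 87.0 ft to 387.0 ft: V₃ = 6.26 × (387.0/87.0)^0.3023 = 6.26 × 1.5703 = 9.8298 m/s

9.8 m/s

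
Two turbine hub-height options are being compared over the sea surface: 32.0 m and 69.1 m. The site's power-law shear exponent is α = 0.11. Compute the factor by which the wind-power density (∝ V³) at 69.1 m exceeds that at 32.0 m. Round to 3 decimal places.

Speed ratio: V_B/V_A = (z_B/z_A)^α = (69.1/32.0)^0.11 = (2.1594)^0.11 = 1.08837
Power-density ratio: P_B/P_A = (V_B/V_A)³ = (1.08837)³ = 1.28922

1.289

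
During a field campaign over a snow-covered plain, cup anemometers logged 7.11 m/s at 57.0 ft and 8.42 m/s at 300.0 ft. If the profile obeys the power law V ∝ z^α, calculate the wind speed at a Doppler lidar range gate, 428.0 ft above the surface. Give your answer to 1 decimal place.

First find α: α = ln(V₂/V₁)/ln(z₂/z₁) = ln(8.42/7.11)/ln(300.0/57.0) = 0.16911/1.66073 = 0.1018
Extrapolate from 300.0 ft to 428.0 ft: V₃ = 8.42 × (428.0/300.0)^0.1018 = 8.42 × 1.0368 = 8.7302 m/s

8.7 m/s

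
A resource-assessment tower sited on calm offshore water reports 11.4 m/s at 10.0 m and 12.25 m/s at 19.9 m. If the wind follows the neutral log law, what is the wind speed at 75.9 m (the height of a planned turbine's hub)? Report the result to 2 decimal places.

Log law: V ∝ ln(z/z₀). From the pair, with r = V₁/V₂ = 0.93061,
ln z₀ = (ln z₁ − r·ln z₂)/(1 − r) = (2.3026 − 0.93061×2.9907)/0.06939 = -6.9265 → z₀ = 0.0009814 m
V₃ = V₁ · ln(z₃/z₀)/ln(z₁/z₀) = 11.4 × 11.2559/9.2291 = 13.9036 m/s

13.90 m/s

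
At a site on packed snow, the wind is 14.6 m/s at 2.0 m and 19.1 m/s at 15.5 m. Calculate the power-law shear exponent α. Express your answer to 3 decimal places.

Power law: V₂/V₁ = (z₂/z₁)^α ⇒ α = ln(V₂/V₁) / ln(z₂/z₁)
α = ln(19.1/14.6) / ln(15.5/2.0) = ln(1.3082) / ln(7.7500)
  = 0.26867 / 2.04769 = 0.13120

α ≈ 0.131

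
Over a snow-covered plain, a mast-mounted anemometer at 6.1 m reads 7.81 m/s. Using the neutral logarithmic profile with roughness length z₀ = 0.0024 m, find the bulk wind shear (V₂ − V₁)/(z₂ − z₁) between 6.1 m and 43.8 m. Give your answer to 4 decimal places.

0.0521 m/s/m

Log law: V₂ = V₁ · ln(z₂/z₀)/ln(z₁/z₀) = 7.81 × 9.8119/7.8406 = 9.7737 m/s
ΔV/Δz = (9.7737 − 7.81)/(43.8 − 6.1) = 1.9637/37.7000 = 0.05209 m/s/m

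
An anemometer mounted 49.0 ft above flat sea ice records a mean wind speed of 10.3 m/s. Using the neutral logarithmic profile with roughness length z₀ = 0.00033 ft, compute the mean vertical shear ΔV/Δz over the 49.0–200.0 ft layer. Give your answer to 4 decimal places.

0.0081 m/s/ft

Log law: V₂ = V₁ · ln(z₂/z₀)/ln(z₁/z₀) = 10.3 × 13.3147/11.9082 = 11.5165 m/s
ΔV/Δz = (11.5165 − 10.3)/(200.0 − 49.0) = 1.2165/151.0000 = 0.00806 m/s/ft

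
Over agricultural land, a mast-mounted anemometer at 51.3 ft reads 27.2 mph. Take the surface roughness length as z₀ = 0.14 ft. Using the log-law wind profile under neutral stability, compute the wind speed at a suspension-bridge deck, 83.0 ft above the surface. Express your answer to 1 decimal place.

29.4 mph

Log law: V(z) ∝ ln(z/z₀), so V₂/V₁ = ln(z₂/z₀) / ln(z₁/z₀).
ln(83.0/0.14) = 6.3850, ln(51.3/0.14) = 5.9038
V₂ = 27.2 × 6.3850/5.9038 = 27.2 × 1.0815 = 29.4168 mph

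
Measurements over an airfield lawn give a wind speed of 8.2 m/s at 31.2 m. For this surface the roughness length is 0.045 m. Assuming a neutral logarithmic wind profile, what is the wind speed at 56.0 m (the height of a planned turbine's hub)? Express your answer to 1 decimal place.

8.9 m/s

Log law: V(z) ∝ ln(z/z₀), so V₂/V₁ = ln(z₂/z₀) / ln(z₁/z₀).
ln(56.0/0.045) = 7.1264, ln(31.2/0.045) = 6.5415
V₂ = 8.2 × 7.1264/6.5415 = 8.2 × 1.0894 = 8.9332 m/s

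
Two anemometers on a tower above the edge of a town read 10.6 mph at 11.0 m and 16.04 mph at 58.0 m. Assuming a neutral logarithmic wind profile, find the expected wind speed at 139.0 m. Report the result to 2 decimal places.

18.90 mph

Log law: V ∝ ln(z/z₀). From the pair, with r = V₁/V₂ = 0.66085,
ln z₀ = (ln z₁ − r·ln z₂)/(1 − r) = (2.3979 − 0.66085×4.0604)/0.33915 = -0.8416 → z₀ = 0.4310 m
V₃ = V₁ · ln(z₃/z₀)/ln(z₁/z₀) = 10.6 × 5.7761/3.2395 = 18.8999 mph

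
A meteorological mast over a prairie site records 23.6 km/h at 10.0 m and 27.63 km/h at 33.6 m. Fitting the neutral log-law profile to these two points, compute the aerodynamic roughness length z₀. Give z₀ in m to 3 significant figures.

z₀ ≈ 0.00827 m

Log law: V(z) ∝ ln(z/z₀). With r = V₁/V₂ = 23.6/27.63 = 0.85414,
r · ln(z₂/z₀) = ln(z₁/z₀) ⇒ ln z₀ = (ln z₁ − r·ln z₂)/(1 − r)
ln z₀ = (2.30259 − 0.85414×3.51453) / 0.14586 = -4.7946
z₀ = exp(-4.7946) = 0.008274 m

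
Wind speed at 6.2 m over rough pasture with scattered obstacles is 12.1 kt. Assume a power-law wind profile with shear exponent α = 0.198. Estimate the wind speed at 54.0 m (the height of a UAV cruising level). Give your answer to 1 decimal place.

Power-law profile: V₂ = V₁ · (z₂/z₁)^α
V₂ = 12.1 × (54.0/6.2)^0.198 = 12.1 × (8.7097)^0.198
    = 12.1 × 1.5350 = 18.5740 kt

18.6 kt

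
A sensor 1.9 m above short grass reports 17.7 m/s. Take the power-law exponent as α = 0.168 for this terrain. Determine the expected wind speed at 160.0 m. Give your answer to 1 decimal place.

Power-law profile: V₂ = V₁ · (z₂/z₁)^α
V₂ = 17.7 × (160.0/1.9)^0.168 = 17.7 × (84.2105)^0.168
    = 17.7 × 2.1060 = 37.2765 m/s

37.3 m/s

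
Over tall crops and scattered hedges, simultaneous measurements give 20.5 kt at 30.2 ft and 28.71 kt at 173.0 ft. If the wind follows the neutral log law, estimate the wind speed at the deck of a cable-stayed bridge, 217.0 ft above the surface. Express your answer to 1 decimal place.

Log law: V ∝ ln(z/z₀). From the pair, with r = V₁/V₂ = 0.71404,
ln z₀ = (ln z₁ − r·ln z₂)/(1 − r) = (3.4078 − 0.71404×5.1533)/0.28596 = -0.9505 → z₀ = 0.3866 ft
V₃ = V₁ · ln(z₃/z₀)/ln(z₁/z₀) = 20.5 × 6.3304/4.3583 = 29.7759 kt

29.8 kt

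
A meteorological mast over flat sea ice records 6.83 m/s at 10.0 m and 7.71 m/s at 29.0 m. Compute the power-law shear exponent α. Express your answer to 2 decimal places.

Power law: V₂/V₁ = (z₂/z₁)^α ⇒ α = ln(V₂/V₁) / ln(z₂/z₁)
α = ln(7.71/6.83) / ln(29.0/10.0) = ln(1.1288) / ln(2.9000)
  = 0.12119 / 1.06471 = 0.11383

α ≈ 0.11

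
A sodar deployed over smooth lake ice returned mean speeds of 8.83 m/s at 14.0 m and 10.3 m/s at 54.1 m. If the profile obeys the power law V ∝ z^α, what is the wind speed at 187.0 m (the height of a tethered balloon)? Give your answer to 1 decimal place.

11.9 m/s

First find α: α = ln(V₂/V₁)/ln(z₂/z₁) = ln(10.3/8.83)/ln(54.1/14.0) = 0.15399/1.35178 = 0.1139
Extrapolate from 54.1 m to 187.0 m: V₃ = 10.3 × (187.0/54.1)^0.1139 = 10.3 × 1.1518 = 11.8631 m/s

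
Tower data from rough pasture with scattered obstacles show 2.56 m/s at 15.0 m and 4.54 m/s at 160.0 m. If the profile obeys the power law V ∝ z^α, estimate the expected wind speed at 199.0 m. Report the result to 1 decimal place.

First find α: α = ln(V₂/V₁)/ln(z₂/z₁) = ln(4.54/2.56)/ln(160.0/15.0) = 0.57292/2.36712 = 0.2420
Extrapolate from 160.0 m to 199.0 m: V₃ = 4.54 × (199.0/160.0)^0.2420 = 4.54 × 1.0542 = 4.7861 m/s

4.8 m/s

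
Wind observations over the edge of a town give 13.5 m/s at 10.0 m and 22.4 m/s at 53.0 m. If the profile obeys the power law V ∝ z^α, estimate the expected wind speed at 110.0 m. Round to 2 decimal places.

27.96 m/s

First find α: α = ln(V₂/V₁)/ln(z₂/z₁) = ln(22.4/13.5)/ln(53.0/10.0) = 0.50637/1.66771 = 0.3036
Extrapolate from 53.0 m to 110.0 m: V₃ = 22.4 × (110.0/53.0)^0.3036 = 22.4 × 1.2482 = 27.9599 m/s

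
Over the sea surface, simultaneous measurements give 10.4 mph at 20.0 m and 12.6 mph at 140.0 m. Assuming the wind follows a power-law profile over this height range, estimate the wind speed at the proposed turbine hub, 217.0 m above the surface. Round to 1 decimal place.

First find α: α = ln(V₂/V₁)/ln(z₂/z₁) = ln(12.6/10.4)/ln(140.0/20.0) = 0.19189/1.94591 = 0.0986
Extrapolate from 140.0 m to 217.0 m: V₃ = 12.6 × (217.0/140.0)^0.0986 = 12.6 × 1.0442 = 13.1565 mph

13.2 mph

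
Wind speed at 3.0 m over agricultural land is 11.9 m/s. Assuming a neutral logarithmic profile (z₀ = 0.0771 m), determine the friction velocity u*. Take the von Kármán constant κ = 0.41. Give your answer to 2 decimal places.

u* ≈ 1.33 m/s

Log law: V(z) = (u*/κ) · ln(z/z₀) ⇒ u* = κ · V / ln(z/z₀)
u* = 0.41 × 11.9 / ln(3.0/0.0771) = 0.41 × 11.9 / 3.6613
   = 4.8790 / 3.6613 = 1.3326 m/s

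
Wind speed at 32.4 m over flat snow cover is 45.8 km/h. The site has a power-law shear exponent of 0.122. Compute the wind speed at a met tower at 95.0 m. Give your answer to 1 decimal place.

Power-law profile: V₂ = V₁ · (z₂/z₁)^α
V₂ = 45.8 × (95.0/32.4)^0.122 = 45.8 × (2.9321)^0.122
    = 45.8 × 1.1402 = 52.2229 km/h

52.2 km/h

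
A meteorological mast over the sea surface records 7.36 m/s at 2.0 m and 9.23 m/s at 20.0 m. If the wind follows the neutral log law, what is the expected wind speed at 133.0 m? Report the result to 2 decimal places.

10.77 m/s

Log law: V ∝ ln(z/z₀). From the pair, with r = V₁/V₂ = 0.79740,
ln z₀ = (ln z₁ − r·ln z₂)/(1 − r) = (0.6931 − 0.79740×2.9957)/0.20260 = -8.3694 → z₀ = 0.0002318 m
V₃ = V₁ · ln(z₃/z₀)/ln(z₁/z₀) = 7.36 × 13.2598/9.0626 = 10.7687 m/s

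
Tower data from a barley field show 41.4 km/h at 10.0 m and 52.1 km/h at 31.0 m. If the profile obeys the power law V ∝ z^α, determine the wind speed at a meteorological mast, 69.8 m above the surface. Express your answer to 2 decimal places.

61.44 km/h

First find α: α = ln(V₂/V₁)/ln(z₂/z₁) = ln(52.1/41.4)/ln(31.0/10.0) = 0.22988/1.13140 = 0.2032
Extrapolate from 31.0 m to 69.8 m: V₃ = 52.1 × (69.8/31.0)^0.2032 = 52.1 × 1.1793 = 61.4411 km/h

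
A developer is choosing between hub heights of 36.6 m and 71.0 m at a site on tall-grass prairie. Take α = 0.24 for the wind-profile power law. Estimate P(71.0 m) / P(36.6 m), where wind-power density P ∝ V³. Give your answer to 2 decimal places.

1.61

Speed ratio: V_B/V_A = (z_B/z_A)^α = (71.0/36.6)^0.24 = (1.9399)^0.24 = 1.17237
Power-density ratio: P_B/P_A = (V_B/V_A)³ = (1.17237)³ = 1.61139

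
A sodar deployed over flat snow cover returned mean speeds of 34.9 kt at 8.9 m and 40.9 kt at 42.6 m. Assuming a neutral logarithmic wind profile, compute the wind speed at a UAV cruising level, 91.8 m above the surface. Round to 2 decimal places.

43.84 kt

Log law: V ∝ ln(z/z₀). From the pair, with r = V₁/V₂ = 0.85330,
ln z₀ = (ln z₁ − r·ln z₂)/(1 − r) = (2.1861 − 0.85330×3.7519)/0.14670 = -6.9217 → z₀ = 0.0009861 m
V₃ = V₁ · ln(z₃/z₀)/ln(z₁/z₀) = 34.9 × 11.4413/9.1078 = 43.8420 kt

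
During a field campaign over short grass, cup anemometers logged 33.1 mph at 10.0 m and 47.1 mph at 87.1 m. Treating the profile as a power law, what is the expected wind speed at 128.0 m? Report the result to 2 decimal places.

50.15 mph

First find α: α = ln(V₂/V₁)/ln(z₂/z₁) = ln(47.1/33.1)/ln(87.1/10.0) = 0.35274/2.16447 = 0.1630
Extrapolate from 87.1 m to 128.0 m: V₃ = 47.1 × (128.0/87.1)^0.1630 = 47.1 × 1.0647 = 50.1496 mph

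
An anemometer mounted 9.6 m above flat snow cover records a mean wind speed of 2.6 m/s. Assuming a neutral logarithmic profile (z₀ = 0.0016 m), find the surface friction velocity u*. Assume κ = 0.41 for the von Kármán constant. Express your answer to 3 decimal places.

Log law: V(z) = (u*/κ) · ln(z/z₀) ⇒ u* = κ · V / ln(z/z₀)
u* = 0.41 × 2.6 / ln(9.6/0.0016) = 0.41 × 2.6 / 8.6995
   = 1.0660 / 8.6995 = 0.1225 m/s

u* ≈ 0.123 m/s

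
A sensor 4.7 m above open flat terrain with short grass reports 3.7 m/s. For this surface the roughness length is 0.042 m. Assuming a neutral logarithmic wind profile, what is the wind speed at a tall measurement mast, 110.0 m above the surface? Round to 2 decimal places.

Log law: V(z) ∝ ln(z/z₀), so V₂/V₁ = ln(z₂/z₀) / ln(z₁/z₀).
ln(110.0/0.042) = 7.8706, ln(4.7/0.042) = 4.7176
V₂ = 3.7 × 7.8706/4.7176 = 3.7 × 1.6683 = 6.1728 m/s

6.17 m/s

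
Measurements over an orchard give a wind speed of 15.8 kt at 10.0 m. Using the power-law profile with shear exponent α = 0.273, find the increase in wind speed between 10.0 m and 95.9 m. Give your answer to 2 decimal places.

13.49 kt

Power law: V₂ = V₁ · (z₂/z₁)^α = 15.8 × (9.5900)^0.273 = 29.2883 kt
ΔV = 29.2883 − 15.8 = 13.4883 kt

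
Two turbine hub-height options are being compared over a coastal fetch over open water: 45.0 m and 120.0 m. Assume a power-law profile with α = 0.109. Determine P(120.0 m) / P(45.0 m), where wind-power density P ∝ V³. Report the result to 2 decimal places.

1.38

Speed ratio: V_B/V_A = (z_B/z_A)^α = (120.0/45.0)^0.109 = (2.6667)^0.109 = 1.11283
Power-density ratio: P_B/P_A = (V_B/V_A)³ = (1.11283)³ = 1.37814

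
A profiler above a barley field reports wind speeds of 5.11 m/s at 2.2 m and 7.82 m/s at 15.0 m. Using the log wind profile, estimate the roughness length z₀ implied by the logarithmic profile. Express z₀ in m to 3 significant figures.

z₀ ≈ 0.0589 m

Log law: V(z) ∝ ln(z/z₀). With r = V₁/V₂ = 5.11/7.82 = 0.65345,
r · ln(z₂/z₀) = ln(z₁/z₀) ⇒ ln z₀ = (ln z₁ − r·ln z₂)/(1 − r)
ln z₀ = (0.78846 − 0.65345×2.70805) / 0.34655 = -2.8311
z₀ = exp(-2.8311) = 0.05895 m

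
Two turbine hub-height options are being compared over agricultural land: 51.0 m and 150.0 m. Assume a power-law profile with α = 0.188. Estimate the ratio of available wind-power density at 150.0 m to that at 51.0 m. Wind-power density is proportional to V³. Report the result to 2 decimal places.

Speed ratio: V_B/V_A = (z_B/z_A)^α = (150.0/51.0)^0.188 = (2.9412)^0.188 = 1.22485
Power-density ratio: P_B/P_A = (V_B/V_A)³ = (1.22485)³ = 1.83758

1.84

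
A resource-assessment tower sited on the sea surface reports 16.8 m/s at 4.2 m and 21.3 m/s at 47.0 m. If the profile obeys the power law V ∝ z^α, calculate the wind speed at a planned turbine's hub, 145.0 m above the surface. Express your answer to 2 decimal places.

23.79 m/s

First find α: α = ln(V₂/V₁)/ln(z₂/z₁) = ln(21.3/16.8)/ln(47.0/4.2) = 0.23733/2.41506 = 0.0983
Extrapolate from 47.0 m to 145.0 m: V₃ = 21.3 × (145.0/47.0)^0.0983 = 21.3 × 1.1171 = 23.7936 m/s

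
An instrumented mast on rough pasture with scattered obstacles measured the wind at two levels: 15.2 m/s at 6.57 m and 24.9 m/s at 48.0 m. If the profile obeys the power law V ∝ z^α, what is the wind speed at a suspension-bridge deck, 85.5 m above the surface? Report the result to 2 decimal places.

First find α: α = ln(V₂/V₁)/ln(z₂/z₁) = ln(24.9/15.2)/ln(48.0/6.57) = 0.49357/1.98869 = 0.2482
Extrapolate from 48.0 m to 85.5 m: V₃ = 24.9 × (85.5/48.0)^0.2482 = 24.9 × 1.1541 = 28.7360 m/s

28.74 m/s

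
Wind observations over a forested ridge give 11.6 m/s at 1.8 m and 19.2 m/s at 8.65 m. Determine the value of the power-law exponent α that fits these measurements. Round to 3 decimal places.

Power law: V₂/V₁ = (z₂/z₁)^α ⇒ α = ln(V₂/V₁) / ln(z₂/z₁)
α = ln(19.2/11.6) / ln(8.65/1.8) = ln(1.6552) / ln(4.8056)
  = 0.50391 / 1.56977 = 0.32101

α ≈ 0.321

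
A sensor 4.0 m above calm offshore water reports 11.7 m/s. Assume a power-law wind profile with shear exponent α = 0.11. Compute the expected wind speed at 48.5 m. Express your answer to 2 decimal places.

Power-law profile: V₂ = V₁ · (z₂/z₁)^α
V₂ = 11.7 × (48.5/4.0)^0.11 = 11.7 × (12.1250)^0.11
    = 11.7 × 1.3158 = 15.3954 m/s

15.40 m/s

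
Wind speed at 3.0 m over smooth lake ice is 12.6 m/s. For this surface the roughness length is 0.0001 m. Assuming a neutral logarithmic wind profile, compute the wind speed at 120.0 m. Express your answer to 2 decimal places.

Log law: V(z) ∝ ln(z/z₀), so V₂/V₁ = ln(z₂/z₀) / ln(z₁/z₀).
ln(120.0/0.0001) = 13.9978, ln(3.0/0.0001) = 10.3090
V₂ = 12.6 × 13.9978/10.3090 = 12.6 × 1.3578 = 17.1087 m/s

17.11 m/s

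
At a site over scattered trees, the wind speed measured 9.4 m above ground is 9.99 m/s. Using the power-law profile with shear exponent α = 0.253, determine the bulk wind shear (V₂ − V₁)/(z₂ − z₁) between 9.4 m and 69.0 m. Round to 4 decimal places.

0.1099 m/s/m

Power law: V₂ = V₁ · (z₂/z₁)^α = 9.99 × (7.3404)^0.253 = 16.5422 m/s
ΔV/Δz = (16.5422 − 9.99)/(69.0 − 9.4) = 6.5522/59.6000 = 0.10994 m/s/m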